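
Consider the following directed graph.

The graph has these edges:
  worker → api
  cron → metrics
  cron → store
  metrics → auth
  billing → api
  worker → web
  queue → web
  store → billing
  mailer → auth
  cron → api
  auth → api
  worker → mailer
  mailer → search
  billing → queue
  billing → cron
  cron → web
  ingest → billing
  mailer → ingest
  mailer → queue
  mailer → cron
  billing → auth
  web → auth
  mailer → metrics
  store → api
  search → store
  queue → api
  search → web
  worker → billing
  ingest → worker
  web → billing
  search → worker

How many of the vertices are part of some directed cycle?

9

A vertex is on a directed cycle iff it belongs to a strongly connected component of size ≥ 2 (or has a self-loop).
The vertices on cycles are {web, cron, queue, store, ingest, mailer, search, worker, billing} — 9 in total.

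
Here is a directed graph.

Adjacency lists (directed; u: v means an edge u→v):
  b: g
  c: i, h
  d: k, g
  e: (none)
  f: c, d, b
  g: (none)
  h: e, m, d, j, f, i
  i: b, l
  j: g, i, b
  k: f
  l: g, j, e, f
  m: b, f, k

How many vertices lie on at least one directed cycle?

9

A vertex is on a directed cycle iff it belongs to a strongly connected component of size ≥ 2 (or has a self-loop).
The vertices on cycles are {c, d, f, h, i, j, k, l, m} — 9 in total.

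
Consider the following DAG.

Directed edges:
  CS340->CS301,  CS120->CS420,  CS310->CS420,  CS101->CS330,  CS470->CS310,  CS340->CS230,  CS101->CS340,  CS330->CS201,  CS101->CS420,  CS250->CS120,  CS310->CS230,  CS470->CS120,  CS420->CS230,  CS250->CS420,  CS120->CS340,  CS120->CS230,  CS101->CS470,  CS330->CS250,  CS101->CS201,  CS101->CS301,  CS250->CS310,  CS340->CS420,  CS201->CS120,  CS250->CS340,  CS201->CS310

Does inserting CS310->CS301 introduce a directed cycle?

Adding CS310→CS301 creates a cycle iff CS301 can already reach CS310.
Explore from CS301: no path reaches CS310. The graph stays acyclic.

No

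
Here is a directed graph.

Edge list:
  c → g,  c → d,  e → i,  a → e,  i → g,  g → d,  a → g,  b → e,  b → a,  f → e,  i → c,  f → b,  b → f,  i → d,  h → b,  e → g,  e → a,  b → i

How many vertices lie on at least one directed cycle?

4

A vertex is on a directed cycle iff it belongs to a strongly connected component of size ≥ 2 (or has a self-loop).
The vertices on cycles are {a, b, e, f} — 4 in total.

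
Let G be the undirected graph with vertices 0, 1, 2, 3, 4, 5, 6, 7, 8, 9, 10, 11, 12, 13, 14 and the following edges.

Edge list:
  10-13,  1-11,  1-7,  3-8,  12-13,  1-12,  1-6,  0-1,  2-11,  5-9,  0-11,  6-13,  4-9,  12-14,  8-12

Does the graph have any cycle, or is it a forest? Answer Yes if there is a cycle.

Yes

DFS, tracking each vertex's parent; an edge to a visited non-parent vertex closes a cycle.
Start from 8:
visit 8 (parent –)
  visit 12 (parent 8)
    12–8: parent, skip
    visit 1 (parent 12)
      1–12: parent, skip
      visit 0 (parent 1)
        visit 11 (parent 0)
          visit 2 (parent 11)
            2–11: parent, skip
          11–1: 1 visited and ≠ parent → cycle
Cycle: 1 – 0 – 11 – 1.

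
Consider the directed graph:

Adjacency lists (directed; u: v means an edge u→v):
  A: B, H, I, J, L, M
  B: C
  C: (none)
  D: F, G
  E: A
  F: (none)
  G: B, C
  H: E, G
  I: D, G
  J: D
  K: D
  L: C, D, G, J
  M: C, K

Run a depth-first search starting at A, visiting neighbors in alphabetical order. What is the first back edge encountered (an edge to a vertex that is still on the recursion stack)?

E→A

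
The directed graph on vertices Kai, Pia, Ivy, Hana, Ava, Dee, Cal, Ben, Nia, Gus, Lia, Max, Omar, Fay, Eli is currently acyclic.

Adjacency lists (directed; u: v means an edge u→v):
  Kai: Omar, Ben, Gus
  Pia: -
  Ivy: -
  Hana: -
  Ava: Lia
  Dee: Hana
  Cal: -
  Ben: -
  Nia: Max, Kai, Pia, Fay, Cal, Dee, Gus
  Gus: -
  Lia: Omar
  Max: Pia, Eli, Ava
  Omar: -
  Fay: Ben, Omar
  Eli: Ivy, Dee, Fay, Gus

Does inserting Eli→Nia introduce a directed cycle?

Yes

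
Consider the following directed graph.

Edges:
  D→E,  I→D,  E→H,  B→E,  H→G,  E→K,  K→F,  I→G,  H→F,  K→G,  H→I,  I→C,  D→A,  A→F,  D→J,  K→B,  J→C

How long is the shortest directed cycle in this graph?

3

For each vertex v, BFS finds the shortest path from v back to v.
The shortest such closed walk is E → K → B → E, length 3.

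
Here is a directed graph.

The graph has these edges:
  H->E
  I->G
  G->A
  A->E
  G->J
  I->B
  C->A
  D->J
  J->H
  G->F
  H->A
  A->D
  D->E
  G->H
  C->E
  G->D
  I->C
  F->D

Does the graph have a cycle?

Yes

DFS with white/gray/black marking, starting from E:
E gray
E black
A gray
  D gray
    D→E: E black — skip
    J gray
      H gray
        H→E: E black — skip
        H→A: A is gray → back edge
Back edge found, so a cycle exists: A → D → J → H → A.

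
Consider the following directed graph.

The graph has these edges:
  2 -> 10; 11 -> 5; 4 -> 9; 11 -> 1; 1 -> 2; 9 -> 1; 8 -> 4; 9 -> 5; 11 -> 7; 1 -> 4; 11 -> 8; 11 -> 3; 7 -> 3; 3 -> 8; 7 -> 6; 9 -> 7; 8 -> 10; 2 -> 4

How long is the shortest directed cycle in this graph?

3

For each vertex v, BFS finds the shortest path from v back to v.
The shortest such closed walk is 1 → 4 → 9 → 1, length 3.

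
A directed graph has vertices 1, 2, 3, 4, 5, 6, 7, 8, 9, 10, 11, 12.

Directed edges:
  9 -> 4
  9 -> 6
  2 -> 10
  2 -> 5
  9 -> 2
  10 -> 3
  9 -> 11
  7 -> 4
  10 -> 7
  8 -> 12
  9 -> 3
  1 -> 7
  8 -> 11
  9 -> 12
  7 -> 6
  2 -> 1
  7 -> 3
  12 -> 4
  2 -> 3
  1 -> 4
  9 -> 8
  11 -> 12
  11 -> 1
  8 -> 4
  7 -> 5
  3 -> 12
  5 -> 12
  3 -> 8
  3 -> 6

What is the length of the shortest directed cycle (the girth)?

5

For each vertex v, BFS finds the shortest path from v back to v.
The shortest such closed walk is 7 → 3 → 8 → 11 → 1 → 7, length 5.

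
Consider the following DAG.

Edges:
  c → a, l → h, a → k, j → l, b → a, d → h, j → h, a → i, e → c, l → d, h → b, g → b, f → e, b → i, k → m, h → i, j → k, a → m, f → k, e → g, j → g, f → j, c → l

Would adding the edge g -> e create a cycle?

Yes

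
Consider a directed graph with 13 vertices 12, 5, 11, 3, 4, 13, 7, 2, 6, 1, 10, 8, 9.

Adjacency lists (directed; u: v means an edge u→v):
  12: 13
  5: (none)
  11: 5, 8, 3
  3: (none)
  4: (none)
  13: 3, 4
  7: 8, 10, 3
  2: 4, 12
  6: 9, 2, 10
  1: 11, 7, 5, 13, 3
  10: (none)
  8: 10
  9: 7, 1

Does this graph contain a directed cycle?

DFS with white/gray/black marking, starting from 11:
11 gray
  5 gray
  5 black
  8 gray
    10 gray
    10 black
  8 black
  3 gray
  3 black
11 black
12 gray
  13 gray
    13→3: 3 black — skip
    4 gray
    4 black
  13 black
12 black
7 gray
  7→8: 8 black — skip
  7→10: 10 black — skip
  7→3: 3 black — skip
7 black
2 gray
  2→4: 4 black — skip
  2→12: 12 black — skip
2 black
6 gray
  9 gray
    9→7: 7 black — skip
    1 gray
      1→11: 11 black — skip
      1→7: 7 black — skip
      1→5: 5 black — skip
      1→13: 13 black — skip
      1→3: 3 black — skip
    1 black
  9 black
  6→2: 2 black — skip
  6→10: 10 black — skip
6 black
Every edge goes to a white or black vertex — no back edge, so the graph is acyclic.

No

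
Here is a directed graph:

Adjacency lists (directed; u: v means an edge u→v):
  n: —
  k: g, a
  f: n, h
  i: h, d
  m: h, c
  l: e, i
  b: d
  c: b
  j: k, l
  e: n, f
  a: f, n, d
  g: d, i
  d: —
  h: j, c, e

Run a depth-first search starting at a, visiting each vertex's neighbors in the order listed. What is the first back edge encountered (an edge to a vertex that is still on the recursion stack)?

DFS from a (visiting each vertex's neighbors in the order listed); mark gray on enter, black on exit:
a gray
  f gray
    n gray
    n black
    h gray
      j gray
        k gray
          g gray
            d gray
            d black
            i gray
              i→h: h is gray → back edge
First back edge: i → h.

i->h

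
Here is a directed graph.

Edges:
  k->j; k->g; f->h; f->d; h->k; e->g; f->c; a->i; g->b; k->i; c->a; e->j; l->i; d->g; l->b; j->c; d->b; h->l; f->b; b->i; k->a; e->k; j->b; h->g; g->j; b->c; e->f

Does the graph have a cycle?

No

DFS with white/gray/black marking, starting from k:
k gray
  g gray
    j gray
      b gray
        c gray
          a gray
            i gray
            i black
          a black
        c black
        b→i: i black — skip
      b black
      j→c: c black — skip
    j black
    g→b: b black — skip
  g black
  k→j: j black — skip
  k→a: a black — skip
  k→i: i black — skip
k black
d gray
  d→b: b black — skip
  d→g: g black — skip
d black
e gray
  e→k: k black — skip
  e→j: j black — skip
  f gray
    f→c: c black — skip
    f→d: d black — skip
    f→b: b black — skip
    h gray
      l gray
        l→b: b black — skip
        l→i: i black — skip
      l black
      h→k: k black — skip
      h→g: g black — skip
    h black
  f black
  e→g: g black — skip
e black
Every edge goes to a white or black vertex — no back edge, so the graph is acyclic.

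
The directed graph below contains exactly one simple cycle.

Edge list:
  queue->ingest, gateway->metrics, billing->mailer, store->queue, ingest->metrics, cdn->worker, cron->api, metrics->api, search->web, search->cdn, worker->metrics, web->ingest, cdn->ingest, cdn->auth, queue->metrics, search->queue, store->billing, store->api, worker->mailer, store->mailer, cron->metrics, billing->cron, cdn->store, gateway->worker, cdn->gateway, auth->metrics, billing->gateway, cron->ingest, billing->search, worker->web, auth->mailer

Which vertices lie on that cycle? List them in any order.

cdn, store, search, billing

DFS with gray/black marking from cdn:
cdn gray
  worker gray
    mailer gray
    mailer black
    metrics gray
      api gray
      api black
    metrics black
    web gray
      ingest gray
        ingest→metrics: metrics black — skip
      ingest black
    web black
  worker black
  cdn→ingest: ingest black — skip
  store gray
    queue gray
      queue→metrics: metrics black — skip
      queue→ingest: ingest black — skip
    queue black
    store→mailer: mailer black — skip
    store→api: api black — skip
    billing gray
      gateway gray
        gateway→metrics: metrics black — skip
        gateway→worker: worker black — skip
      gateway black
      cron gray
        cron→metrics: metrics black — skip
        cron→api: api black — skip
        cron→ingest: ingest black — skip
      cron black
      billing→mailer: mailer black — skip
      search gray
        search→queue: queue black — skip
        search→cdn: cdn is gray → back edge
Back edge closes the cycle cdn → store → billing → search → cdn; its vertices are {cdn, store, search, billing}.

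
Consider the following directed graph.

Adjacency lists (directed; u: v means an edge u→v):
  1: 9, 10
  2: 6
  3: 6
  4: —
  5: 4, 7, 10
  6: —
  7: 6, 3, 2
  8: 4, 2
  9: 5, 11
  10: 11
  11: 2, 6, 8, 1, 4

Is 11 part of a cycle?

11 is on a cycle iff 11 can reach itself via ≥1 edge.
11 → 1 → 9 → 11 — yes.

Yes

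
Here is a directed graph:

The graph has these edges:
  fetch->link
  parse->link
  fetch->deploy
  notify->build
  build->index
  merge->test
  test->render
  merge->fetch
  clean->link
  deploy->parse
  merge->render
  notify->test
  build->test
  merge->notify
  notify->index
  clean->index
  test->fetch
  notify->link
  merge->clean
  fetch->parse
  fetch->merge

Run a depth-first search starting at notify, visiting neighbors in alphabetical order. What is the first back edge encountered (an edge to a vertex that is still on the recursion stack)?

DFS from notify (visiting neighbors in alphabetical order); mark gray on enter, black on exit:
notify gray
  build gray
    index gray
    index black
    test gray
      fetch gray
        deploy gray
          parse gray
            link gray
            link black
          parse black
        deploy black
        fetch→link: link black — skip
        merge gray
          clean gray
            clean→index: index black — skip
            clean→link: link black — skip
          clean black
          merge→fetch: fetch is gray → back edge
First back edge: merge → fetch.

merge→fetch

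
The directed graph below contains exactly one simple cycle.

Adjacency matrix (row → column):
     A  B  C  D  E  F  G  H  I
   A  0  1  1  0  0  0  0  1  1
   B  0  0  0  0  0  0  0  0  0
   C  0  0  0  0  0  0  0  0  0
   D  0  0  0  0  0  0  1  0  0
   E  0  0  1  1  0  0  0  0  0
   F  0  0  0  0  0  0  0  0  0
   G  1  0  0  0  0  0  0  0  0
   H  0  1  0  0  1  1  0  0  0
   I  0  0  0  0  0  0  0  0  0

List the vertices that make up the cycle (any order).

A, D, E, G, H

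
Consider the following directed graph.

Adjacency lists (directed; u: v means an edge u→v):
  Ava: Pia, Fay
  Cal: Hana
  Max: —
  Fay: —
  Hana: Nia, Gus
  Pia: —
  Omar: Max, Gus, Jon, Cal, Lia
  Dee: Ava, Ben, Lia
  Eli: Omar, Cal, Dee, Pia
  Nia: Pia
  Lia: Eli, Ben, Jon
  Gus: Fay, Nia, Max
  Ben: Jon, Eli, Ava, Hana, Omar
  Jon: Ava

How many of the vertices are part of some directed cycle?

5

A vertex is on a directed cycle iff it belongs to a strongly connected component of size ≥ 2 (or has a self-loop).
The vertices on cycles are {Ben, Dee, Eli, Lia, Omar} — 5 in total.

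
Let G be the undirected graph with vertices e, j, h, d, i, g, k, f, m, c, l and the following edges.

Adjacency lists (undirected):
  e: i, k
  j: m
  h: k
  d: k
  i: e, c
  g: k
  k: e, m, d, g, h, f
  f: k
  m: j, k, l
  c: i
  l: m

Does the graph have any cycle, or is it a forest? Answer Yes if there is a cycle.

No

DFS, tracking each vertex's parent; an edge to a visited non-parent vertex closes a cycle.
Start from k:
visit k (parent –)
  visit e (parent k)
    visit i (parent e)
      i–e: parent, skip
      visit c (parent i)
        c–i: parent, skip
    e–k: parent, skip
  visit m (parent k)
    visit j (parent m)
      j–m: parent, skip
    m–k: parent, skip
    visit l (parent m)
      l–m: parent, skip
  visit d (parent k)
    d–k: parent, skip
  visit g (parent k)
    g–k: parent, skip
  visit h (parent k)
    h–k: parent, skip
  visit f (parent k)
    f–k: parent, skip
No non-parent visited neighbor found — the graph is a forest.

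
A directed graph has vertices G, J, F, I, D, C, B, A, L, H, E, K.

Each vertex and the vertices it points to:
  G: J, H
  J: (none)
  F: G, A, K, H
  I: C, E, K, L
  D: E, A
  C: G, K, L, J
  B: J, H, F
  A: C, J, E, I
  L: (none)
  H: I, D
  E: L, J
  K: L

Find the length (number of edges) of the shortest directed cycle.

For each vertex v, BFS finds the shortest path from v back to v.
The shortest such closed walk is H → I → C → G → H, length 4.

4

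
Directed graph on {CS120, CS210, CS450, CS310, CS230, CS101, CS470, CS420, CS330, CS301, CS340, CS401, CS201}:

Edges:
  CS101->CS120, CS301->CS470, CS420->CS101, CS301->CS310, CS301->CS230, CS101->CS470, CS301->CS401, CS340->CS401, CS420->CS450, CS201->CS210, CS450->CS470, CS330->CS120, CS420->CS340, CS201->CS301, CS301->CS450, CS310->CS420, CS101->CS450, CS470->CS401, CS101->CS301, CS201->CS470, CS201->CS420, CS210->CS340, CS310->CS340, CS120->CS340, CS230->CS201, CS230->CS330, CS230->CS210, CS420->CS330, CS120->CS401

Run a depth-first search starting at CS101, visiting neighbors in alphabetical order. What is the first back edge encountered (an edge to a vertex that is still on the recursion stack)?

CS201->CS301

DFS from CS101 (visiting neighbors in alphabetical order); mark gray on enter, black on exit:
CS101 gray
  CS120 gray
    CS340 gray
      CS401 gray
      CS401 black
    CS340 black
    CS120→CS401: CS401 black — skip
  CS120 black
  CS301 gray
    CS230 gray
      CS201 gray
        CS210 gray
          CS210→CS340: CS340 black — skip
        CS210 black
        CS201→CS301: CS301 is gray → back edge
First back edge: CS201 → CS301.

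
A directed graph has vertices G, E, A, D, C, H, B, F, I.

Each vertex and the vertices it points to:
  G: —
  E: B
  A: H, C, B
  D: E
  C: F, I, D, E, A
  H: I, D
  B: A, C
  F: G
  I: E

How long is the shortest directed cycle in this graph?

For each vertex v, BFS finds the shortest path from v back to v.
The shortest such closed walk is C → A → C, length 2.

2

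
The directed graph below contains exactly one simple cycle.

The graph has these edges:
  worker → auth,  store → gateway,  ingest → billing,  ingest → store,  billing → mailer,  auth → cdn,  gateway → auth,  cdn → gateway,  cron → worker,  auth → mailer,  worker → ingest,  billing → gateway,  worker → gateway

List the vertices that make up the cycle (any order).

DFS with gray/black marking from auth:
auth gray
  mailer gray
  mailer black
  cdn gray
    gateway gray
      gateway→auth: auth is gray → back edge
Back edge closes the cycle auth → cdn → gateway → auth; its vertices are {cdn, auth, gateway}.

cdn, auth, gateway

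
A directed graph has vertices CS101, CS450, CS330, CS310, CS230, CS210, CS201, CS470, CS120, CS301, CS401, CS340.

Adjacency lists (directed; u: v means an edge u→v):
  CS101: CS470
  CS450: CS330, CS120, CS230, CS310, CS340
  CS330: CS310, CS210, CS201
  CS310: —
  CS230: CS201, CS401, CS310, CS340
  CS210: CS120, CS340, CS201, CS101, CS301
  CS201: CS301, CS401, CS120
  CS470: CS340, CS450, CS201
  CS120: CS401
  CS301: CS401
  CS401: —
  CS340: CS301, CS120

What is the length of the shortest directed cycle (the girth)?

For each vertex v, BFS finds the shortest path from v back to v.
The shortest such closed walk is CS101 → CS470 → CS450 → CS330 → CS210 → CS101, length 5.

5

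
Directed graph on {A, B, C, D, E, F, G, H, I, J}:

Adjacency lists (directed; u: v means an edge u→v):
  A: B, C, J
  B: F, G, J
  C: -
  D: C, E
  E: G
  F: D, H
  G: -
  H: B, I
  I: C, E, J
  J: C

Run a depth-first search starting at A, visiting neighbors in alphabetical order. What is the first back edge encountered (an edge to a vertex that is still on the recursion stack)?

DFS from A (visiting neighbors in alphabetical order); mark gray on enter, black on exit:
A gray
  B gray
    F gray
      D gray
        C gray
        C black
        E gray
          G gray
          G black
        E black
      D black
      H gray
        H→B: B is gray → back edge
First back edge: H → B.

H->B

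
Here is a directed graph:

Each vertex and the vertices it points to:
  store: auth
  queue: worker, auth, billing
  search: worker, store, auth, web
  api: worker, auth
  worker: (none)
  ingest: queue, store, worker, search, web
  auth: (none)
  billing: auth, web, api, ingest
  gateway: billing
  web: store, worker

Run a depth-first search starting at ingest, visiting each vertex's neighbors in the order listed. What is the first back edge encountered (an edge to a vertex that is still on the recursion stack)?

billing→ingest

DFS from ingest (visiting each vertex's neighbors in the order listed); mark gray on enter, black on exit:
ingest gray
  queue gray
    worker gray
    worker black
    auth gray
    auth black
    billing gray
      billing→auth: auth black — skip
      web gray
        store gray
          store→auth: auth black — skip
        store black
        web→worker: worker black — skip
      web black
      api gray
        api→worker: worker black — skip
        api→auth: auth black — skip
      api black
      billing→ingest: ingest is gray → back edge
First back edge: billing → ingest.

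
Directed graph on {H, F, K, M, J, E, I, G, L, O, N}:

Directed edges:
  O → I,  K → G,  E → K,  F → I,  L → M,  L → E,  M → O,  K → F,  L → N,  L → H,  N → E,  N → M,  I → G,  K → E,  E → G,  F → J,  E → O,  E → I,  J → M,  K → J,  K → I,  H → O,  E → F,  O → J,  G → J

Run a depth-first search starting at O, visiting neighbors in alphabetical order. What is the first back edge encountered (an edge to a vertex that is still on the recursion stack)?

M→O

DFS from O (visiting neighbors in alphabetical order); mark gray on enter, black on exit:
O gray
  I gray
    G gray
      J gray
        M gray
          M→O: O is gray → back edge
First back edge: M → O.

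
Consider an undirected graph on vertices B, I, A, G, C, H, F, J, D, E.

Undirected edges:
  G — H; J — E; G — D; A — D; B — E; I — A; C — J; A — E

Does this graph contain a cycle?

DFS, tracking each vertex's parent; an edge to a visited non-parent vertex closes a cycle.
Start from C:
visit C (parent –)
  visit J (parent C)
    visit E (parent J)
      E–J: parent, skip
      visit A (parent E)
        visit I (parent A)
          I–A: parent, skip
        A–E: parent, skip
        visit D (parent A)
          visit G (parent D)
            G–D: parent, skip
            visit H (parent G)
              H–G: parent, skip
          D–A: parent, skip
      visit B (parent E)
        B–E: parent, skip
    J–C: parent, skip
visit F (parent –)
No non-parent visited neighbor found — the graph is a forest.

No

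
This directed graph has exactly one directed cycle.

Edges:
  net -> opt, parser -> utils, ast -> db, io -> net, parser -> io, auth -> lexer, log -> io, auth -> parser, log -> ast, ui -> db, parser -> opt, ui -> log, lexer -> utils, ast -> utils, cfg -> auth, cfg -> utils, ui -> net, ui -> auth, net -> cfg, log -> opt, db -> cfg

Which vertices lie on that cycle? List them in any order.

DFS with gray/black marking from auth:
auth gray
  parser gray
    utils gray
    utils black
    io gray
      net gray
        cfg gray
          cfg→utils: utils black — skip
          cfg→auth: auth is gray → back edge
Back edge closes the cycle auth → parser → io → net → cfg → auth; its vertices are {io, cfg, net, auth, parser}.

io, cfg, net, auth, parser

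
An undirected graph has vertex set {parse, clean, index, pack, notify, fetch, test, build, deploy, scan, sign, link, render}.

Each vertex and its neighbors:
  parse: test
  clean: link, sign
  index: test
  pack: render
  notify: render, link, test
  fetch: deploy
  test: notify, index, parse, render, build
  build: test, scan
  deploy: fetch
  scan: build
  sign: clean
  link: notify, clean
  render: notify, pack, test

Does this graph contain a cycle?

DFS, tracking each vertex's parent; an edge to a visited non-parent vertex closes a cycle.
Start from fetch:
visit fetch (parent –)
  visit deploy (parent fetch)
    deploy–fetch: parent, skip
visit parse (parent –)
  visit test (parent parse)
    visit notify (parent test)
      visit render (parent notify)
        render–notify: parent, skip
        visit pack (parent render)
          pack–render: parent, skip
        render–test: test visited and ≠ parent → cycle
Cycle: test – notify – render – test.

Yes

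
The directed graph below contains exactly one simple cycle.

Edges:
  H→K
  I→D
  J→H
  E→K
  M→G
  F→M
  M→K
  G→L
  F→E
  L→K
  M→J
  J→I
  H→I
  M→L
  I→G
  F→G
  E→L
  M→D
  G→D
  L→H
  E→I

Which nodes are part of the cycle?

DFS with gray/black marking from G:
G gray
  L gray
    H gray
      K gray
      K black
      I gray
        I→G: G is gray → back edge
Back edge closes the cycle G → L → H → I → G; its vertices are {G, H, I, L}.

G, H, I, L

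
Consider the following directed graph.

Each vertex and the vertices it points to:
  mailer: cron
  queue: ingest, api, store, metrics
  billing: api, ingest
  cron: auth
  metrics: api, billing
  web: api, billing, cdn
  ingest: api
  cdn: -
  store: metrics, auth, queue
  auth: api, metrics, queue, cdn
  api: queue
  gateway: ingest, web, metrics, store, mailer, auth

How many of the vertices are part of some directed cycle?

A vertex is on a directed cycle iff it belongs to a strongly connected component of size ≥ 2 (or has a self-loop).
The vertices on cycles are {api, auth, queue, store, ingest, billing, metrics} — 7 in total.

7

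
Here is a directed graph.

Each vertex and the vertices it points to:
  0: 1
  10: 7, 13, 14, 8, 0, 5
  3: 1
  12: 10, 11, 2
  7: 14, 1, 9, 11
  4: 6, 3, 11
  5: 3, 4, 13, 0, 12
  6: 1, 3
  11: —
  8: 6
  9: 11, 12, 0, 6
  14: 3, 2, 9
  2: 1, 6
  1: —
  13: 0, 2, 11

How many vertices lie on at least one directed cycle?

6

A vertex is on a directed cycle iff it belongs to a strongly connected component of size ≥ 2 (or has a self-loop).
The vertices on cycles are {5, 7, 9, 10, 12, 14} — 6 in total.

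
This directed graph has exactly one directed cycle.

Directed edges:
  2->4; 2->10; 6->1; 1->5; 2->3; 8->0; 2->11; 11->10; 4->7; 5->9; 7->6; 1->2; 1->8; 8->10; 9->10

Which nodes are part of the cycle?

1, 2, 4, 6, 7

DFS with gray/black marking from 6:
6 gray
  1 gray
    8 gray
      10 gray
      10 black
      0 gray
      0 black
    8 black
    2 gray
      3 gray
      3 black
      2→10: 10 black — skip
      11 gray
        11→10: 10 black — skip
      11 black
      4 gray
        7 gray
          7→6: 6 is gray → back edge
Back edge closes the cycle 6 → 1 → 2 → 4 → 7 → 6; its vertices are {1, 2, 4, 6, 7}.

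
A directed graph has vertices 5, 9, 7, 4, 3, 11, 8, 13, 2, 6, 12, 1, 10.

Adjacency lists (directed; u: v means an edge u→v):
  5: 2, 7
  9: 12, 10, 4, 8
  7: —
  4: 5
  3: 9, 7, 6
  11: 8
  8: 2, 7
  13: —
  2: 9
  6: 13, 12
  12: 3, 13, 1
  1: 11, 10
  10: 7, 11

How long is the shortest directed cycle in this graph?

3

For each vertex v, BFS finds the shortest path from v back to v.
The shortest such closed walk is 9 → 8 → 2 → 9, length 3.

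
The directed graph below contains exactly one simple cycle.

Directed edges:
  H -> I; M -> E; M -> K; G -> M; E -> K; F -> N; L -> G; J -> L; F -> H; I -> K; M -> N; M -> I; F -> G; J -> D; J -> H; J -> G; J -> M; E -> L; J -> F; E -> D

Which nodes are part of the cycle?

E, G, L, M

DFS with gray/black marking from M:
M gray
  N gray
  N black
  E gray
    D gray
    D black
    L gray
      G gray
        G→M: M is gray → back edge
Back edge closes the cycle M → E → L → G → M; its vertices are {E, G, L, M}.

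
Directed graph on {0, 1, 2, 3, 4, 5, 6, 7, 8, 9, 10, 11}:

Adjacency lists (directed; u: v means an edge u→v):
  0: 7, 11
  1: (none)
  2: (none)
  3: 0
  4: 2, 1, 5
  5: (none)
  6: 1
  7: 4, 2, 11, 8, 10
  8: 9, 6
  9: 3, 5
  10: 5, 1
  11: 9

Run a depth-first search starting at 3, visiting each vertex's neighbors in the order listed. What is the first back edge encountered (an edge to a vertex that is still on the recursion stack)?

DFS from 3 (visiting each vertex's neighbors in the order listed); mark gray on enter, black on exit:
3 gray
  0 gray
    7 gray
      4 gray
        2 gray
        2 black
        1 gray
        1 black
        5 gray
        5 black
      4 black
      7→2: 2 black — skip
      11 gray
        9 gray
          9→3: 3 is gray → back edge
First back edge: 9 → 3.

9->3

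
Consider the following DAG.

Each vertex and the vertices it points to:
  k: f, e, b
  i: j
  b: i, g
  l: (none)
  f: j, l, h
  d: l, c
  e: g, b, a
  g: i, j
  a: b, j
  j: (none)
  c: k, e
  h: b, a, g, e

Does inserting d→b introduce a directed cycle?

No

Adding d→b creates a cycle iff b can already reach d.
Explore from b: no path reaches d. The graph stays acyclic.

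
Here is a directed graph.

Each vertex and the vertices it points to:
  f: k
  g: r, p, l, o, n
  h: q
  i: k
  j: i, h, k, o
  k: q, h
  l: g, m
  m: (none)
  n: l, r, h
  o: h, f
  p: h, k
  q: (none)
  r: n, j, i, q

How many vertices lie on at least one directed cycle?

4

A vertex is on a directed cycle iff it belongs to a strongly connected component of size ≥ 2 (or has a self-loop).
The vertices on cycles are {g, l, n, r} — 4 in total.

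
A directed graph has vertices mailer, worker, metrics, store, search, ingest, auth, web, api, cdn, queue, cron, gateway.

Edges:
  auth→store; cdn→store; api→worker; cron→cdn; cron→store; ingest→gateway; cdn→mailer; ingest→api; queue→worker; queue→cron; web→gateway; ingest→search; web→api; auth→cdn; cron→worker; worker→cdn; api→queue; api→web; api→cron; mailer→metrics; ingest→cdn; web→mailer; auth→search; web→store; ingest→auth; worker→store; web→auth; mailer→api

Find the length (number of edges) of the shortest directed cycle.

For each vertex v, BFS finds the shortest path from v back to v.
The shortest such closed walk is api → web → api, length 2.

2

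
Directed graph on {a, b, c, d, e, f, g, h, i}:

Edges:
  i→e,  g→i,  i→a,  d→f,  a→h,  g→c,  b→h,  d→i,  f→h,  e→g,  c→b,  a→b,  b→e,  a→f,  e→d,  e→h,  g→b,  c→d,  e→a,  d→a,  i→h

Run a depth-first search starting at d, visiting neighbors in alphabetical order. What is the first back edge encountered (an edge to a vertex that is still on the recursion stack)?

DFS from d (visiting neighbors in alphabetical order); mark gray on enter, black on exit:
d gray
  a gray
    b gray
      e gray
        e→a: a is gray → back edge
First back edge: e → a.

e->a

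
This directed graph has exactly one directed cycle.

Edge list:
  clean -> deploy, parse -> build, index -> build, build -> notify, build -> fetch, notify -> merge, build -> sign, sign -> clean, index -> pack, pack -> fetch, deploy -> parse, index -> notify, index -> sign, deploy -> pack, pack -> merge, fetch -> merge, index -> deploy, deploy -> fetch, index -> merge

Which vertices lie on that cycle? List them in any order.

sign, build, clean, parse, deploy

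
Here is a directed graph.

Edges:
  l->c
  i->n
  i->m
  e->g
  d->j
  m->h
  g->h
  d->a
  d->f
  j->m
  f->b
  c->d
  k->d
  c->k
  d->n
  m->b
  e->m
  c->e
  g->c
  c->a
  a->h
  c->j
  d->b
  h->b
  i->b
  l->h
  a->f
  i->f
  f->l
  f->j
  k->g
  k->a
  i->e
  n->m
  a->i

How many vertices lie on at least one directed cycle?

A vertex is on a directed cycle iff it belongs to a strongly connected component of size ≥ 2 (or has a self-loop).
The vertices on cycles are {a, c, d, e, f, g, i, k, l} — 9 in total.

9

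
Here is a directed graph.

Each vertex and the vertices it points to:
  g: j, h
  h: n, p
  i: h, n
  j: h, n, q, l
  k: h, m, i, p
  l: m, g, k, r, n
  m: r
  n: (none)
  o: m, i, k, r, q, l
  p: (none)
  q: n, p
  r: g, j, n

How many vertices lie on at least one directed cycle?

6

A vertex is on a directed cycle iff it belongs to a strongly connected component of size ≥ 2 (or has a self-loop).
The vertices on cycles are {g, j, k, l, m, r} — 6 in total.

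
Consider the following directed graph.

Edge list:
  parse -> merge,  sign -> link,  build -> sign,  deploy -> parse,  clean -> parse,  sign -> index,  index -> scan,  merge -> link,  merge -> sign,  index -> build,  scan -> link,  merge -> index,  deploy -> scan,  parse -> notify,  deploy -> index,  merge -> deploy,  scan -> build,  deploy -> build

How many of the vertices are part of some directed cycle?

7

A vertex is on a directed cycle iff it belongs to a strongly connected component of size ≥ 2 (or has a self-loop).
The vertices on cycles are {scan, sign, build, index, merge, parse, deploy} — 7 in total.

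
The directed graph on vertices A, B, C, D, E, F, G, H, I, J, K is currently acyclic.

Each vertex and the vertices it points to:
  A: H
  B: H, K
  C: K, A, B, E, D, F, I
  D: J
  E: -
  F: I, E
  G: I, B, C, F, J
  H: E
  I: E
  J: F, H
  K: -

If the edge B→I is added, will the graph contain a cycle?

No

Adding B→I creates a cycle iff I can already reach B.
Explore from I: no path reaches B. The graph stays acyclic.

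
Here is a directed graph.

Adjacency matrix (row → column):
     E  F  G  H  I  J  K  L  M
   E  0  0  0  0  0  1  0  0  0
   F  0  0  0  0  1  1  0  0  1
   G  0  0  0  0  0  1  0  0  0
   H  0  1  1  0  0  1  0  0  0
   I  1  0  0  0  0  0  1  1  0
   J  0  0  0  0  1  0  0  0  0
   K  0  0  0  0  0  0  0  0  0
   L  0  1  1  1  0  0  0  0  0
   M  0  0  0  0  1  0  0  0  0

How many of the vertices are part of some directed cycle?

8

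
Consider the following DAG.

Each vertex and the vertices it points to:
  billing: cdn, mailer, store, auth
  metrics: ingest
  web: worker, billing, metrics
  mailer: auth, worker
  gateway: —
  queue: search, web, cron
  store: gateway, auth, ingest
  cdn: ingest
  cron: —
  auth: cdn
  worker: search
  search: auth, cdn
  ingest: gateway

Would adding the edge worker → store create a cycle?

Adding worker→store creates a cycle iff store can already reach worker.
Explore from store: no path reaches worker. The graph stays acyclic.

No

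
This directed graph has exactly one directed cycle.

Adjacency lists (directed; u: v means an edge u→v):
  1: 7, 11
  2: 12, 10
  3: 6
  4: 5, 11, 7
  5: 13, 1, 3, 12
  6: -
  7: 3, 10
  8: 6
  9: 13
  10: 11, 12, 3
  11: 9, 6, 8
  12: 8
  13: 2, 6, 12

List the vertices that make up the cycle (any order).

DFS with gray/black marking from 13:
13 gray
  2 gray
    12 gray
      8 gray
        6 gray
        6 black
      8 black
    12 black
    10 gray
      11 gray
        9 gray
          9→13: 13 is gray → back edge
Back edge closes the cycle 13 → 2 → 10 → 11 → 9 → 13; its vertices are {2, 9, 10, 11, 13}.

2, 9, 10, 11, 13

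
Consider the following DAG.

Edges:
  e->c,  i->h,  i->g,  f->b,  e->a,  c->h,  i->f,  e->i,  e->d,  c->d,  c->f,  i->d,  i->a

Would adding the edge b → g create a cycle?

Adding b→g creates a cycle iff g can already reach b.
Explore from g: no path reaches b. The graph stays acyclic.

No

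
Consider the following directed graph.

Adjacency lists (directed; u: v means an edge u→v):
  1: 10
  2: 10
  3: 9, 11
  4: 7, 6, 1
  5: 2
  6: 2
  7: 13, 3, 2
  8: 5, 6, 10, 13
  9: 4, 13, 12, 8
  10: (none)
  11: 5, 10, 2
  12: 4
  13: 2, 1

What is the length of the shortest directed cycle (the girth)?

For each vertex v, BFS finds the shortest path from v back to v.
The shortest such closed walk is 3 → 9 → 4 → 7 → 3, length 4.

4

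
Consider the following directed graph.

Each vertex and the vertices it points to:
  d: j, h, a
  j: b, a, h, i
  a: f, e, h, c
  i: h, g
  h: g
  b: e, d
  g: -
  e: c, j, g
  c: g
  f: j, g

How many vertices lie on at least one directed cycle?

A vertex is on a directed cycle iff it belongs to a strongly connected component of size ≥ 2 (or has a self-loop).
The vertices on cycles are {a, b, d, e, f, j} — 6 in total.

6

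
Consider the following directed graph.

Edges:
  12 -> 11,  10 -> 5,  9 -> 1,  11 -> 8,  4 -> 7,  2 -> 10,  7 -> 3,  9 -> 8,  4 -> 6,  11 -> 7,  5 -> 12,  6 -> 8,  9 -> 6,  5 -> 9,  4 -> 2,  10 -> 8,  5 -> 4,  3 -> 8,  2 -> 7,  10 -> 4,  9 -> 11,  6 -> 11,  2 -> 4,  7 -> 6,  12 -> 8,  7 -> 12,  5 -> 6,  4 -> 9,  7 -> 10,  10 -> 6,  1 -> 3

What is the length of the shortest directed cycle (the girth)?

2

For each vertex v, BFS finds the shortest path from v back to v.
The shortest such closed walk is 4 → 2 → 4, length 2.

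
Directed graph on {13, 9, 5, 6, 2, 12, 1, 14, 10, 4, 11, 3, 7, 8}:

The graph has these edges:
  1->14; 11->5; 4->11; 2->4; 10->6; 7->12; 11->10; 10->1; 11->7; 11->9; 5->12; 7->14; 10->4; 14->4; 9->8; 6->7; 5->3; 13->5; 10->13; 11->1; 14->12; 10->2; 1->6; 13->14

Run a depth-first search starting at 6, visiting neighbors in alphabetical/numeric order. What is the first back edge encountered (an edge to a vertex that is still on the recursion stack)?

DFS from 6 (visiting neighbors in alphabetical/numeric order); mark gray on enter, black on exit:
6 gray
  7 gray
    12 gray
    12 black
    14 gray
      4 gray
        11 gray
          1 gray
            1→6: 6 is gray → back edge
First back edge: 1 → 6.

1→6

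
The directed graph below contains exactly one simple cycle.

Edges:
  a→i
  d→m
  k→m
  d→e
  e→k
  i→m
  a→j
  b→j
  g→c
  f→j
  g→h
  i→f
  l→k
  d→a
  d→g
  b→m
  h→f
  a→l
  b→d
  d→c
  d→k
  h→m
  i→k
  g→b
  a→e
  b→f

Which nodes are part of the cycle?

DFS with gray/black marking from d:
d gray
  g gray
    h gray
      f gray
        j gray
        j black
      f black
      m gray
      m black
    h black
    c gray
    c black
    b gray
      b→j: j black — skip
      b→d: d is gray → back edge
Back edge closes the cycle d → g → b → d; its vertices are {b, d, g}.

b, d, g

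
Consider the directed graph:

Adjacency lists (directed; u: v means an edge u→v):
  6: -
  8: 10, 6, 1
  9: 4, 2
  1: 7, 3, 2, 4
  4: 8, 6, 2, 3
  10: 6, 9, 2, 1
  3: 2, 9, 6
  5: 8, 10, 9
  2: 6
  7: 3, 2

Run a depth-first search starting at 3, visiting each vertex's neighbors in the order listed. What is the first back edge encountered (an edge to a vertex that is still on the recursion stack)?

10->9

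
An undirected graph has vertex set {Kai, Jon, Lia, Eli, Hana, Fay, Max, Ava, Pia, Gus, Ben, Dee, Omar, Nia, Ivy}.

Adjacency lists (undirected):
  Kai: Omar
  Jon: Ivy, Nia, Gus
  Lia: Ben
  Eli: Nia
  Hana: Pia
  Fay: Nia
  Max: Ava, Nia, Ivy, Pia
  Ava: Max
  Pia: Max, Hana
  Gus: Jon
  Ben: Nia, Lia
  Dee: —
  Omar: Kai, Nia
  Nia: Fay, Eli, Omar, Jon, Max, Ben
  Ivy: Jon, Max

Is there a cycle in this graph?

Yes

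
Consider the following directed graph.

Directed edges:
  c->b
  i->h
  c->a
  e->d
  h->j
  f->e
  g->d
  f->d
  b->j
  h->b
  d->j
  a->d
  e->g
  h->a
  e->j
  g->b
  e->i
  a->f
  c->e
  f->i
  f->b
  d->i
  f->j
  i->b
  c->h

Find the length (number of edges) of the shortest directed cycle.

4

For each vertex v, BFS finds the shortest path from v back to v.
The shortest such closed walk is a → f → i → h → a, length 4.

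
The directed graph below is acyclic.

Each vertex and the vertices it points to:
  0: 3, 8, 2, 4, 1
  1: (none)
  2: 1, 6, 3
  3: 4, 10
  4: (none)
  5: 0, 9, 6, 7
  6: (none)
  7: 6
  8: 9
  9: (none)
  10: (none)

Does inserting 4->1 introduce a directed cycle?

No

Adding 4→1 creates a cycle iff 1 can already reach 4.
Explore from 1: no path reaches 4. The graph stays acyclic.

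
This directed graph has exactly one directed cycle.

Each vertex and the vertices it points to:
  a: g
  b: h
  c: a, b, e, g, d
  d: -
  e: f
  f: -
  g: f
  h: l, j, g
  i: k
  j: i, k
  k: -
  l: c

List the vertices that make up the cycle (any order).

DFS with gray/black marking from h:
h gray
  l gray
    c gray
      a gray
        g gray
          f gray
          f black
        g black
      a black
      b gray
        b→h: h is gray → back edge
Back edge closes the cycle h → l → c → b → h; its vertices are {b, c, h, l}.

b, c, h, l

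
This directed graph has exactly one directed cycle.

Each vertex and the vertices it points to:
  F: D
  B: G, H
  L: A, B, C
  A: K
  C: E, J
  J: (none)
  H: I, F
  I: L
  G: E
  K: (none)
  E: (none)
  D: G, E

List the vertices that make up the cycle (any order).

B, H, I, L

DFS with gray/black marking from L:
L gray
  A gray
    K gray
    K black
  A black
  B gray
    G gray
      E gray
      E black
    G black
    H gray
      I gray
        I→L: L is gray → back edge
Back edge closes the cycle L → B → H → I → L; its vertices are {B, H, I, L}.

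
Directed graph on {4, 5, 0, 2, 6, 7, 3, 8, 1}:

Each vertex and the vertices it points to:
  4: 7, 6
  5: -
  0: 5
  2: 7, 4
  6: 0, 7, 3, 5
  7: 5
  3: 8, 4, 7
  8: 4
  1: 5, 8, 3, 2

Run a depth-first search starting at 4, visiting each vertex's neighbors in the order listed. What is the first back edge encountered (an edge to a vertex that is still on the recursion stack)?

DFS from 4 (visiting each vertex's neighbors in the order listed); mark gray on enter, black on exit:
4 gray
  7 gray
    5 gray
    5 black
  7 black
  6 gray
    0 gray
      0→5: 5 black — skip
    0 black
    6→7: 7 black — skip
    3 gray
      8 gray
        8→4: 4 is gray → back edge
First back edge: 8 → 4.

8→4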